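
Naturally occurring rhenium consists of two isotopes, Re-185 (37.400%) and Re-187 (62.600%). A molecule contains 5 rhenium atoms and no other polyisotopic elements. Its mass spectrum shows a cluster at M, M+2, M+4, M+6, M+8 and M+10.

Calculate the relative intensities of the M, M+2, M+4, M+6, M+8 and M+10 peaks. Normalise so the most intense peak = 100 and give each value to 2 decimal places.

The 5 Re atoms are independent, so intensities follow the terms of (0.37400 + 0.62600)^5.
P(M) = 0.37400^5 = 0.007317
P(M+2) = 5 × 0.37400^4 × 0.62600^1 = 0.061239
P(M+4) = 10 × 0.37400^3 × 0.62600^2 = 0.205005
P(M+6) = 10 × 0.37400^2 × 0.62600^3 = 0.343136
P(M+8) = 5 × 0.37400^1 × 0.62600^4 = 0.287170
P(M+10) = 0.62600^5 = 0.096133
The M+6 peak is largest (0.343136); scaling to 100 gives 2.13 : 17.85 : 59.74 : 100.00 : 83.69 : 28.02.

2.13 : 17.85 : 59.74 : 100.00 : 83.69 : 28.02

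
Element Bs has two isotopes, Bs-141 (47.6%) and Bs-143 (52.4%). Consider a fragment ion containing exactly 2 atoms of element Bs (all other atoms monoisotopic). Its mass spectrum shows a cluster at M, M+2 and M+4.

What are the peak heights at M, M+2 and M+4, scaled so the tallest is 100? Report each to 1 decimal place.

45.4 : 100.0 : 55.0

The 2 Bs atoms are independent, so intensities follow the terms of (0.476 + 0.524)^2.
P(M) = 0.476^2 = 0.226576
P(M+2) = 2 × 0.476^1 × 0.524^1 = 0.498848
P(M+4) = 0.524^2 = 0.274576
The M+2 peak is largest (0.498848); scaling to 100 gives 45.4 : 100.0 : 55.0.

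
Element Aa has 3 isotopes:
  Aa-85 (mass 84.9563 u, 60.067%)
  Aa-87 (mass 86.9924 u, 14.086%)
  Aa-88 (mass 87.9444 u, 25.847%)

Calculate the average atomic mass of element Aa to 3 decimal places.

86.015 u

Average mass = Σ (abundance × isotope mass) = 0.60067 × 84.9563 + 0.14086 × 86.9924 + 0.25847 × 87.9444
= 51.03070 + 12.25375 + 22.73099 = 86.01544 u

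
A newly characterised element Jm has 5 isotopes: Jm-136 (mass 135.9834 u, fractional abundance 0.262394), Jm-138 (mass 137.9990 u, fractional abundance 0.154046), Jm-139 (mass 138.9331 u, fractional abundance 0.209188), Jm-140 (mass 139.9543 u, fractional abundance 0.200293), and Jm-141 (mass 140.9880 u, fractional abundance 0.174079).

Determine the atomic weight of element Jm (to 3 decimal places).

138.577 u

The abundance-weighted mean is 0.262394 × 135.9834 + 0.154046 × 137.9990 + 0.209188 × 138.9331 + 0.200293 × 139.9543 + 0.174079 × 140.9880
= 35.68123 + 21.25819 + 29.06314 + 28.03187 + 24.54305 = 138.57748 u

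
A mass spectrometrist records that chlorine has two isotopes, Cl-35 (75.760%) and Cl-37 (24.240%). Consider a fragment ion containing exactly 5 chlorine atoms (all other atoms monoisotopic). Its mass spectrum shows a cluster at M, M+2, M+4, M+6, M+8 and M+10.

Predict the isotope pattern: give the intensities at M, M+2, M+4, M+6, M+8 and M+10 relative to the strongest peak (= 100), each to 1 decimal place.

62.5 : 100.0 : 64.0 : 20.5 : 3.3 : 0.2

Each Cl atom is independently Cl-35 (p = 0.75760) or Cl-37 (q = 0.24240); the cluster is the binomial expansion (p + q)^5.
P(M) = 0.75760^5 = 0.249574
P(M+2) = 5 × 0.75760^4 × 0.24240^1 = 0.399266
P(M+4) = 10 × 0.75760^3 × 0.24240^2 = 0.255497
P(M+6) = 10 × 0.75760^2 × 0.24240^3 = 0.081748
P(M+8) = 5 × 0.75760^1 × 0.24240^4 = 0.013078
P(M+10) = 0.24240^5 = 0.000837
The M+2 peak is largest (0.399266); scaling to 100 gives 62.5 : 100.0 : 64.0 : 20.5 : 3.3 : 0.2.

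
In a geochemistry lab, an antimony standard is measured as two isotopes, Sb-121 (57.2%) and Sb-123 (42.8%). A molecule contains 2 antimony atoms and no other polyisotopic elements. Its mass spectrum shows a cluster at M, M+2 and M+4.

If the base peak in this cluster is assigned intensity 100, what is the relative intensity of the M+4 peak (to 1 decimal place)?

37.4

Term probabilities: M 0.3272, M+2 0.4896, M+4 0.1832. Base peak = M+2.
P(M+2) = C(2,1) × 0.572^1 × 0.428^1 = 2 × 0.5720 × 0.4280 = 0.489632 (base)
P(M+4) = C(2,2) × 0.572^0 × 0.428^2 = 1 × 1.0000 × 0.183184 = 0.183184
Relative intensity = 0.183184 / 0.489632 × 100 = 37.4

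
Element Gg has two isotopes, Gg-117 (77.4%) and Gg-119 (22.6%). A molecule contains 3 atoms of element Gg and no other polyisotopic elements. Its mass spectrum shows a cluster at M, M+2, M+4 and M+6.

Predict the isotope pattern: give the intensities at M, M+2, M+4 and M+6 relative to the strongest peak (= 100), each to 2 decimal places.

100.00 : 87.60 : 25.58 : 2.49

Each Gg atom is independently Gg-117 (p = 0.774) or Gg-119 (q = 0.226); the cluster is the binomial expansion (p + q)^3.
P(M) = 0.774^3 = 0.463685
P(M+2) = 3 × 0.774^2 × 0.226^1 = 0.406174
P(M+4) = 3 × 0.774^1 × 0.226^2 = 0.118598
P(M+6) = 0.226^3 = 0.011543
The M peak is largest (0.463685); scaling to 100 gives 100.00 : 87.60 : 25.58 : 2.49.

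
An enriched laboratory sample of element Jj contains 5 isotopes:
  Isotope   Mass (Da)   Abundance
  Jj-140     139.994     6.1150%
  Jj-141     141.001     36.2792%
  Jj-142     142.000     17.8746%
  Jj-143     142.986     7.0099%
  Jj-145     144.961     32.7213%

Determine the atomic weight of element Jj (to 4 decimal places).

The abundance-weighted mean is 0.061150 × 139.994 + 0.362792 × 141.001 + 0.178746 × 142.000 + 0.070099 × 142.986 + 0.327213 × 144.961
= 8.56063 + 51.15403 + 25.38193 + 10.02318 + 47.43312 = 142.55289 Da

142.5529 Da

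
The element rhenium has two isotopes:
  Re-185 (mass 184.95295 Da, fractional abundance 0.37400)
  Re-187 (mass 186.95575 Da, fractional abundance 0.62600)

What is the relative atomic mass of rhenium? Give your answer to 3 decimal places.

Ar = Σ fᵢ·mᵢ = 0.37400 × 184.95295 + 0.62600 × 186.95575
= 69.172403 + 117.034300 = 186.206703 Da

186.207 Da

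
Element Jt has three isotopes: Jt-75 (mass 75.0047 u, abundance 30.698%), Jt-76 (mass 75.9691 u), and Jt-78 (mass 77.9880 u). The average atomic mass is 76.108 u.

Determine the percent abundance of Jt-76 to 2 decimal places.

The remaining 69.302% is split between Jt-76 (fraction x) and Jt-78 (fraction 0.69302 − x).
Substituting: 75.9691x + 77.9880(0.69302 − x) = 53.083057194
(75.9691 − 77.9880)x = -0.964186566  ⇒  x = 0.47758, y = 0.21544
Jt-76: 47.76%, Jt-78: 21.54%.

47.76%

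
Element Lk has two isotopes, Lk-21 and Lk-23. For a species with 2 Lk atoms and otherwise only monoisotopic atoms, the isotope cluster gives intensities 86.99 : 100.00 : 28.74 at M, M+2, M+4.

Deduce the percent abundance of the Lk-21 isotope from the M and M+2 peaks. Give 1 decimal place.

Write p for the Lk-21 fraction. I(M+2)/I(M) = [C(2,1)·p^1·(1−p)] / p^2 = 2·(1−p)/p = 100.00/86.99 = 1.1496
(1−p)/p = 1.1496/2 = 0.5748  ⇒  p = 1/(1 + 0.5748) = 0.6350
Lk-21: 63.5%, Lk-23: 36.5%.

63.5%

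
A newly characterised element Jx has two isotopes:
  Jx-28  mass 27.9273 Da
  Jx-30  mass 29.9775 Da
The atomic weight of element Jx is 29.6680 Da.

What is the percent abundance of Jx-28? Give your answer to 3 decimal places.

15.096%

With x = fraction of Jx-28 (so Jx-30 is 1 − x):
27.9273·x + 29.9775·(1 − x) = 29.6680
(27.9273 − 29.9775)·x = 29.6680 − 29.9775
x = -0.3095 / -2.0502 = 0.15096 → 15.096% Jx-28, 84.904% Jx-30.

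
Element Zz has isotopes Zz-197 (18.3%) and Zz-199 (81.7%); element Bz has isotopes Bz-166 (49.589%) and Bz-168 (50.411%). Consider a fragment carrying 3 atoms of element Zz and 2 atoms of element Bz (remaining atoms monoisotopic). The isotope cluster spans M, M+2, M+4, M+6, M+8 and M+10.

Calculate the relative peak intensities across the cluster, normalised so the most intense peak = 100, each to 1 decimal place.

Element Zz pattern (n=3): 0.00612849 : 0.08208154 : 0.36645146 : 0.54533851
Element Bz pattern (n=2): 0.24590689 : 0.49996622 : 0.25412689
Convolve the two distributions (both contribute in 2-u steps):
  M: 0.00612849×0.24590689 = 0.001507
  M+2: 0.00612849×0.49996622 + 0.08208154×0.24590689 = 0.023248
  M+4: 0.00612849×0.25412689 + 0.08208154×0.49996622 + 0.36645146×0.24590689 = 0.132708
  M+6: 0.08208154×0.25412689 + 0.36645146×0.49996622 + 0.54533851×0.24590689 = 0.338175
  M+8: 0.36645146×0.25412689 + 0.54533851×0.49996622 = 0.365776
  M+10: 0.54533851×0.25412689 = 0.138585
Scale to base peak (0.365776) = 100: 0.4 : 6.4 : 36.3 : 92.5 : 100.0 : 37.9

0.4 : 6.4 : 36.3 : 92.5 : 100.0 : 37.9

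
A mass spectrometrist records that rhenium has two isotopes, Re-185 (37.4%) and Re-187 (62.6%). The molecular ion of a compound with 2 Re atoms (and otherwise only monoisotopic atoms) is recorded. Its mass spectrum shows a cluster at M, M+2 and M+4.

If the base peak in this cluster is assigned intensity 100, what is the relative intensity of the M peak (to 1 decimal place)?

Binomial terms of (0.374 + 0.626)^2: M 0.1399, M+2 0.4682, M+4 0.3919 → M+2 is the base peak.
P(M+2) = C(2,1) × 0.374^1 × 0.626^1 = 2 × 0.3740 × 0.6260 = 0.468248 (base)
P(M) = C(2,0) × 0.374^2 × 0.626^0 = 1 × 0.139876 × 1.0000 = 0.139876
Relative intensity = 0.139876 / 0.468248 × 100 = 29.9

29.9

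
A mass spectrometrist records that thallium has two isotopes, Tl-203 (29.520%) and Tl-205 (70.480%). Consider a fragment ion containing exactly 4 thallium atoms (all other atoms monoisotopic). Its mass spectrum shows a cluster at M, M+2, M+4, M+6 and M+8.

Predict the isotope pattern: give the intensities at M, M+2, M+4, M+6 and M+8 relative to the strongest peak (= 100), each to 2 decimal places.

1.84 : 17.54 : 62.83 : 100.00 : 59.69

The 4 Tl atoms are independent, so intensities follow the terms of (0.29520 + 0.70480)^4.
P(M) = 0.29520^4 = 0.007594
P(M+2) = 4 × 0.29520^3 × 0.70480^1 = 0.072523
P(M+4) = 6 × 0.29520^2 × 0.70480^2 = 0.259726
P(M+6) = 4 × 0.29520^1 × 0.70480^3 = 0.413403
P(M+8) = 0.70480^4 = 0.246754
The M+6 peak is largest (0.413403); scaling to 100 gives 1.84 : 17.54 : 62.83 : 100.00 : 59.69.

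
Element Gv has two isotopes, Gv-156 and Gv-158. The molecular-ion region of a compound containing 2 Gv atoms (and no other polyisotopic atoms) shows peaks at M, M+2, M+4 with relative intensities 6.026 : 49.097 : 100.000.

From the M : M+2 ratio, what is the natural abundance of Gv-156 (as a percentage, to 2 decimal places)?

Let p = fractional abundance of Gv-156. I(M+2)/I(M) = [C(2,1)·p^1·(1−p)] / p^2 = 2·(1−p)/p = 49.097/6.026 = 8.1475
(1−p)/p = 8.1475/2 = 4.0738  ⇒  p = 1/(1 + 4.0738) = 0.1971
Gv-156: 19.71%, Gv-158: 80.29%.

19.71%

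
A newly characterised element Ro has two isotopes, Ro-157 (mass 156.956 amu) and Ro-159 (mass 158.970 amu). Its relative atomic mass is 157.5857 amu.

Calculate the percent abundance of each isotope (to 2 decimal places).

Ro-157: 68.73%, Ro-159: 31.27%

Let x be the fractional abundance of Ro-157; then Ro-159 has abundance 1 − x.
156.956·x + 158.970·(1 − x) = 157.5857
(156.956 − 158.970)·x = 157.5857 − 158.970
x = -1.3843 / -2.014 = 0.68734 → 68.73% Ro-157, 31.27% Ro-159.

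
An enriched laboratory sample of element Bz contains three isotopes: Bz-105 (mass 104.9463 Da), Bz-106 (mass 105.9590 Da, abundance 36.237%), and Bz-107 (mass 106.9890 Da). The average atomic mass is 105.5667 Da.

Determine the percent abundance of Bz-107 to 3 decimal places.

12.407%

Let x and y be the fractions of Bz-105 and Bz-107. Then x + y = 1 − 0.36237 = 0.63763 and 104.9463x + 106.9890y = 105.5667 − 0.36237×105.9590 = 67.17033717.
Substituting: 104.9463x + 106.9890(0.63763 − x) = 67.17033717
(104.9463 − 106.9890)x = -1.0490589  ⇒  x = 0.51356, y = 0.12407
Bz-105: 51.356%, Bz-107: 12.407%.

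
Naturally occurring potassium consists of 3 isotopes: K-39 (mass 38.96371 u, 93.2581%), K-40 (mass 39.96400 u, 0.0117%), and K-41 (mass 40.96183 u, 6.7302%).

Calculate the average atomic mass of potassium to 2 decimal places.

The abundance-weighted mean is 0.932581 × 38.96371 + 0.000117 × 39.96400 + 0.067302 × 40.96183
= 36.336816 + 0.004676 + 2.756813 = 39.098305 u

39.10 u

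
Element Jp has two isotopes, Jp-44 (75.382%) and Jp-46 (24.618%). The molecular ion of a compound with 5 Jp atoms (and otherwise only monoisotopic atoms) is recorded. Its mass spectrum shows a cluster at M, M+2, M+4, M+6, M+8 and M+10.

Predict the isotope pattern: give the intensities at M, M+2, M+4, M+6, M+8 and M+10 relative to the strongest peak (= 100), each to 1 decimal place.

Each Jp atom is independently Jp-44 (p = 0.75382) or Jp-46 (q = 0.24618); the cluster is the binomial expansion (p + q)^5.
P(M) = 0.75382^5 = 0.243410
P(M+2) = 5 × 0.75382^4 × 0.24618^1 = 0.397460
P(M+4) = 10 × 0.75382^3 × 0.24618^2 = 0.259602
P(M+6) = 10 × 0.75382^2 × 0.24618^3 = 0.084780
P(M+8) = 5 × 0.75382^1 × 0.24618^4 = 0.013844
P(M+10) = 0.24618^5 = 0.000904
The M+2 peak is largest (0.397460); scaling to 100 gives 61.2 : 100.0 : 65.3 : 21.3 : 3.5 : 0.2.

61.2 : 100.0 : 65.3 : 21.3 : 3.5 : 0.2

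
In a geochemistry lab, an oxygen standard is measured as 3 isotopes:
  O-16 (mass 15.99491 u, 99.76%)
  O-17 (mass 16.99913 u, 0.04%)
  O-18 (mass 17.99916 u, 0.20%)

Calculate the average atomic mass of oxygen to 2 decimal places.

16.00 u

Average mass = Σ (abundance × isotope mass) = 0.9976 × 15.99491 + 0.0004 × 16.99913 + 0.0020 × 17.99916
= 15.956522 + 0.006800 + 0.035998 = 15.999320 u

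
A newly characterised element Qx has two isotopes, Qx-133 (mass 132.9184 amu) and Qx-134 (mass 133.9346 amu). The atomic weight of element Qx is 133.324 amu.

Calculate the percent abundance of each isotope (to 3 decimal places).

Qx-133: 60.087%, Qx-134: 39.913%

Let x be the fractional abundance of Qx-133; then Qx-134 has abundance 1 − x.
132.9184·x + 133.9346·(1 − x) = 133.324
(132.9184 − 133.9346)·x = 133.324 − 133.9346
x = -0.6106 / -1.0162 = 0.60087 → 60.087% Qx-133, 39.913% Qx-134.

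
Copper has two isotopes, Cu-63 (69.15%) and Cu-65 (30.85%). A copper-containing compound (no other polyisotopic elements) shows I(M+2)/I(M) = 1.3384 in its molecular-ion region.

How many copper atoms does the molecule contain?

The M+2/M ratio from n Cu atoms is n · q/p = n · 0.3085/0.6915.
n = 1.3384 × 0.6915/0.3085 = 3.00 ≈ 3

3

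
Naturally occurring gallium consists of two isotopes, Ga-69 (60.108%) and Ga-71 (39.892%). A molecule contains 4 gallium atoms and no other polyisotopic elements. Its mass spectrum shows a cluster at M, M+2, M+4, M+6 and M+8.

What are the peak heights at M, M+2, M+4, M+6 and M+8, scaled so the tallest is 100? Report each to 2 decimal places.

Expanding (0.60108 + 0.39892)^4:
P(M) = 0.60108^4 = 0.130536
P(M+2) = 4 × 0.60108^3 × 0.39892^1 = 0.346531
P(M+4) = 6 × 0.60108^2 × 0.39892^2 = 0.344975
P(M+6) = 4 × 0.60108^1 × 0.39892^3 = 0.152633
P(M+8) = 0.39892^4 = 0.025325
The M+2 peak is largest (0.346531); scaling to 100 gives 37.67 : 100.00 : 99.55 : 44.05 : 7.31.

37.67 : 100.00 : 99.55 : 44.05 : 7.31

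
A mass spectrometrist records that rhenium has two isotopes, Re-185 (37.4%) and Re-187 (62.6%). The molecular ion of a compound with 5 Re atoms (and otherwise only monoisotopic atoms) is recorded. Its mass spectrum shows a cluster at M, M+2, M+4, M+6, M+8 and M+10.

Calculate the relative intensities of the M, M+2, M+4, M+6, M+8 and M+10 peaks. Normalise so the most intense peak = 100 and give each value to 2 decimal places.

The 5 Re atoms are independent, so intensities follow the terms of (0.374 + 0.626)^5.
P(M) = 0.374^5 = 0.007317
P(M+2) = 5 × 0.374^4 × 0.626^1 = 0.061239
P(M+4) = 10 × 0.374^3 × 0.626^2 = 0.205005
P(M+6) = 10 × 0.374^2 × 0.626^3 = 0.343136
P(M+8) = 5 × 0.374^1 × 0.626^4 = 0.287170
P(M+10) = 0.626^5 = 0.096133
The M+6 peak is largest (0.343136); scaling to 100 gives 2.13 : 17.85 : 59.74 : 100.00 : 83.69 : 28.02.

2.13 : 17.85 : 59.74 : 100.00 : 83.69 : 28.02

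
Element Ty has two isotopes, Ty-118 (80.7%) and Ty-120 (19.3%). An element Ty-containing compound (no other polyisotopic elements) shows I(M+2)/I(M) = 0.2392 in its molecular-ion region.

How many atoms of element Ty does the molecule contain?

With n Ty atoms, P(M+2)/P(M) = C(n,1)·p^(n−1)q / p^n = n·q/p = n · 0.193/0.807.
n = 0.2392 × 0.807/0.193 = 1.00 ≈ 1

1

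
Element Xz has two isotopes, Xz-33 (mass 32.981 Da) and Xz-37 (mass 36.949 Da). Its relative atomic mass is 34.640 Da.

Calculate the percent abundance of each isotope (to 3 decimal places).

Xz-33: 58.191%, Xz-37: 41.809%

Let x be the fractional abundance of Xz-33; then Xz-37 has abundance 1 − x.
32.981·x + 36.949·(1 − x) = 34.640
(32.981 − 36.949)·x = 34.640 − 36.949
x = -2.309 / -3.968 = 0.58191 → 58.191% Xz-33, 41.809% Xz-37.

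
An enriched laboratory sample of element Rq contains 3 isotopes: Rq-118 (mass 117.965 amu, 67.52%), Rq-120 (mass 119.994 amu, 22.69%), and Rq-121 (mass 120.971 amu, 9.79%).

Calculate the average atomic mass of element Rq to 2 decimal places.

118.72 amu

Weight each isotope mass by its fractional abundance: 0.6752 × 117.965 + 0.2269 × 119.994 + 0.0979 × 120.971
= 79.6500 + 27.2266 + 11.8431 = 118.7197 amu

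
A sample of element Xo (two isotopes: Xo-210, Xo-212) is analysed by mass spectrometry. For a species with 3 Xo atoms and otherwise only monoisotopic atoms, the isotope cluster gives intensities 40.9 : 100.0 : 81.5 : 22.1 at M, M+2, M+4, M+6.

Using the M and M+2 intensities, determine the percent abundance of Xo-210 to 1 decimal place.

55.1%

Let p = fractional abundance of Xo-210. I(M+2)/I(M) = [C(3,1)·p^2·(1−p)] / p^3 = 3·(1−p)/p = 100.0/40.9 = 2.4450
(1−p)/p = 2.4450/3 = 0.8150  ⇒  p = 1/(1 + 0.8150) = 0.5510
Xo-210: 55.1%, Xo-212: 44.9%.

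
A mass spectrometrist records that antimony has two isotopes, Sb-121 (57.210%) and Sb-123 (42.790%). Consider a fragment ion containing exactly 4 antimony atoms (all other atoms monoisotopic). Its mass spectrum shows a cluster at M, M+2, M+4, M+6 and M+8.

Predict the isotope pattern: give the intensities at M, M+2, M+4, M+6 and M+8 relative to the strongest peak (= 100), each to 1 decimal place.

29.8 : 89.1 : 100.0 : 49.9 : 9.3

Expanding (0.57210 + 0.42790)^4:
P(M) = 0.57210^4 = 0.107124
P(M+2) = 4 × 0.57210^3 × 0.42790^1 = 0.320493
P(M+4) = 6 × 0.57210^2 × 0.42790^2 = 0.359567
P(M+6) = 4 × 0.57210^1 × 0.42790^3 = 0.179291
P(M+8) = 0.42790^4 = 0.033525
The M+4 peak is largest (0.359567); scaling to 100 gives 29.8 : 89.1 : 100.0 : 49.9 : 9.3.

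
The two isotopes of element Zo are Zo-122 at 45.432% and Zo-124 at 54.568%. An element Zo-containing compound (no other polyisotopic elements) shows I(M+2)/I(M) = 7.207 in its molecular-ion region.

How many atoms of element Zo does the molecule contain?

6

With n Zo atoms, P(M+2)/P(M) = C(n,1)·p^(n−1)q / p^n = n·q/p = n · 0.54568/0.45432.
n = 7.207 × 0.45432/0.54568 = 6.00 ≈ 6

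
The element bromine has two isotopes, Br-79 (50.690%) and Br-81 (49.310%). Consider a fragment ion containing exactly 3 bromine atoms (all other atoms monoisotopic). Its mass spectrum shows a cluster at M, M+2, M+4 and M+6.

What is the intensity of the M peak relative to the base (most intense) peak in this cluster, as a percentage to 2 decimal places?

34.27%

Term probabilities: M 0.1302, M+2 0.3801, M+4 0.3698, M+6 0.1199. Base peak = M+2.
P(M+2) = C(3,1) × 0.50690^2 × 0.49310^1 = 3 × 0.25694761 × 0.4931 = 0.380103 (base)
P(M) = C(3,0) × 0.50690^3 × 0.49310^0 = 1 × 0.13024674 × 1.0000 = 0.130247
Relative intensity = 0.130247 / 0.380103 × 100 = 34.27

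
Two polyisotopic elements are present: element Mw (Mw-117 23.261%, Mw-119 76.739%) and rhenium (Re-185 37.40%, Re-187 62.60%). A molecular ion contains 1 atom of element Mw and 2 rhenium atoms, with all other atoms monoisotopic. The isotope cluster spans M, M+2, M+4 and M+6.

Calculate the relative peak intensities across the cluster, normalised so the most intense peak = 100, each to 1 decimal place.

Element Mw pattern (n=1): 0.23261 : 0.76739
Rhenium pattern (n=2): 0.139876 : 0.468248 : 0.391876
Convolve the two distributions (both contribute in 2-u steps):
  M: 0.23261×0.139876 = 0.032537
  M+2: 0.23261×0.468248 + 0.76739×0.139876 = 0.216259
  M+4: 0.23261×0.391876 + 0.76739×0.468248 = 0.450483
  M+6: 0.76739×0.391876 = 0.300722
Scale to base peak (0.450483) = 100: 7.2 : 48.0 : 100.0 : 66.8

7.2 : 48.0 : 100.0 : 66.8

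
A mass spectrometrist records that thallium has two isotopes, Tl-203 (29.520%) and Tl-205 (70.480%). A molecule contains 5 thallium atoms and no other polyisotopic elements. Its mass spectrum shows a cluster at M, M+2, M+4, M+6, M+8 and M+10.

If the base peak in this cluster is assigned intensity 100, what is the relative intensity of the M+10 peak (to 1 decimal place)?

47.8

(0.29520 + 0.70480)^5 gives M 0.0022, M+2 0.0268, M+4 0.1278, M+6 0.3051, M+8 0.3642, M+10 0.1739; the largest is M+8.
P(M+8) = C(5,4) × 0.29520^1 × 0.70480^4 = 5 × 0.2952 × 0.24675365 = 0.364208 (base)
P(M+10) = C(5,5) × 0.29520^0 × 0.70480^5 = 1 × 1.0000 × 0.17391197 = 0.173912
Relative intensity = 0.173912 / 0.364208 × 100 = 47.8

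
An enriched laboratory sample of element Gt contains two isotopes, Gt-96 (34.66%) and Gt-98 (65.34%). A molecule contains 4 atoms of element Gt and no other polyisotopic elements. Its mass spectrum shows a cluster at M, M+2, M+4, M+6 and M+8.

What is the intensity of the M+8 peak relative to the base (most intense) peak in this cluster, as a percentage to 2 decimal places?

47.13%

(0.3466 + 0.6534)^4 gives M 0.0144, M+2 0.1088, M+4 0.3077, M+6 0.3867, M+8 0.1823; the largest is M+6.
P(M+6) = C(4,3) × 0.3466^1 × 0.6534^3 = 4 × 0.3466 × 0.27895708 = 0.386746 (base)
P(M+8) = C(4,4) × 0.3466^0 × 0.6534^4 = 1 × 1.0000 × 0.18227056 = 0.182271
Relative intensity = 0.182271 / 0.386746 × 100 = 47.13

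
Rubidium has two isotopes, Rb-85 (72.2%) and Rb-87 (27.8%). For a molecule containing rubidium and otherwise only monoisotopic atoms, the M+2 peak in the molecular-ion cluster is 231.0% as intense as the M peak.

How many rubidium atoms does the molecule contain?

For n independent Rb atoms, I(M+2)/I(M) = n · (abundance Rb-87) / (abundance Rb-85) = n · 0.278/0.722.
n = 2.310 × 0.722/0.278 = 6.00 ≈ 6

6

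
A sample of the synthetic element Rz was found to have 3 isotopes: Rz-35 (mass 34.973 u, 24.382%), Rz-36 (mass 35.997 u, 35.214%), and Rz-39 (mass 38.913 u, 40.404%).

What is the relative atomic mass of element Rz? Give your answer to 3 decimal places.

36.926 u

Average mass = Σ (abundance × isotope mass) = 0.24382 × 34.973 + 0.35214 × 35.997 + 0.40404 × 38.913
= 8.5271 + 12.6760 + 15.7224 = 36.9255 u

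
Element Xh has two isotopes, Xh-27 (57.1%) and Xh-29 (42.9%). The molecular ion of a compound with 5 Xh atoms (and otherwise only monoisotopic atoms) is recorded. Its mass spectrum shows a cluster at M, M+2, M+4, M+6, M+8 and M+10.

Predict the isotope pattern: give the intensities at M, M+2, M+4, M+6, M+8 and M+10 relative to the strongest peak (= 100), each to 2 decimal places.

17.72 : 66.55 : 100.00 : 75.13 : 28.22 : 4.24

Each Xh atom is independently Xh-27 (p = 0.571) or Xh-29 (q = 0.429); the cluster is the binomial expansion (p + q)^5.
P(M) = 0.571^5 = 0.060699
P(M+2) = 5 × 0.571^4 × 0.429^1 = 0.228019
P(M+4) = 10 × 0.571^3 × 0.429^2 = 0.342628
P(M+6) = 10 × 0.571^2 × 0.429^3 = 0.257421
P(M+8) = 5 × 0.571^1 × 0.429^4 = 0.096702
P(M+10) = 0.429^5 = 0.014531
The M+4 peak is largest (0.342628); scaling to 100 gives 17.72 : 66.55 : 100.00 : 75.13 : 28.22 : 4.24.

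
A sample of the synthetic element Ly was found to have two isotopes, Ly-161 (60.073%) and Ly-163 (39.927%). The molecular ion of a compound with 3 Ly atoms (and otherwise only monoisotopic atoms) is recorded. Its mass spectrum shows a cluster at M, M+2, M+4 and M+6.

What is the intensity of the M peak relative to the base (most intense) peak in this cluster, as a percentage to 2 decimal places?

50.15%

Binomial terms of (0.60073 + 0.39927)^3: M 0.2168, M+2 0.4323, M+4 0.2873, M+6 0.0637 → M+2 is the base peak.
P(M+2) = C(3,1) × 0.60073^2 × 0.39927^1 = 3 × 0.36087653 × 0.39927 = 0.432262 (base)
P(M) = C(3,0) × 0.60073^3 × 0.39927^0 = 1 × 0.21678936 × 1.0000 = 0.216789
Relative intensity = 0.216789 / 0.432262 × 100 = 50.15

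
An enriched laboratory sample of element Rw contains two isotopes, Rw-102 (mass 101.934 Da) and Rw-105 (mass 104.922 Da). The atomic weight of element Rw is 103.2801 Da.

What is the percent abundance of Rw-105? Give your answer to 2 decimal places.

45.05%

Writing the weighted mean with unknown fraction x of Rw-102:
101.934·x + 104.922·(1 − x) = 103.2801
(101.934 − 104.922)·x = 103.2801 − 104.922
x = -1.6419 / -2.988 = 0.54950 → 54.95% Rw-102, 45.05% Rw-105.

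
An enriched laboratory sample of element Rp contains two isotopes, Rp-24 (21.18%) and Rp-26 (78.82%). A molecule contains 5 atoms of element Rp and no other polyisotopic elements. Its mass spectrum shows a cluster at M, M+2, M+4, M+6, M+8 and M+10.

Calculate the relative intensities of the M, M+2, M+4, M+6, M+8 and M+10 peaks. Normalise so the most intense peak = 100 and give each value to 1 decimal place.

Expanding (0.2118 + 0.7882)^5:
P(M) = 0.2118^5 = 0.000426
P(M+2) = 5 × 0.2118^4 × 0.7882^1 = 0.007931
P(M+4) = 10 × 0.2118^3 × 0.7882^2 = 0.059027
P(M+6) = 10 × 0.2118^2 × 0.7882^3 = 0.219665
P(M+8) = 5 × 0.2118^1 × 0.7882^4 = 0.408735
P(M+10) = 0.7882^5 = 0.304216
The M+8 peak is largest (0.408735); scaling to 100 gives 0.1 : 1.9 : 14.4 : 53.7 : 100.0 : 74.4.

0.1 : 1.9 : 14.4 : 53.7 : 100.0 : 74.4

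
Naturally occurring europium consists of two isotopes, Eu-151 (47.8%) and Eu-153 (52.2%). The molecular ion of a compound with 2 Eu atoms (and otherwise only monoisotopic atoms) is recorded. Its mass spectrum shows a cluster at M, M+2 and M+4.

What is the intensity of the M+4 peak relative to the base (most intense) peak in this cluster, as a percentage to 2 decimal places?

Binomial terms of (0.478 + 0.522)^2: M 0.2285, M+2 0.4990, M+4 0.2725 → M+2 is the base peak.
P(M+2) = C(2,1) × 0.478^1 × 0.522^1 = 2 × 0.4780 × 0.5220 = 0.499032 (base)
P(M+4) = C(2,2) × 0.478^0 × 0.522^2 = 1 × 1.0000 × 0.272484 = 0.272484
Relative intensity = 0.272484 / 0.499032 × 100 = 54.60

54.60%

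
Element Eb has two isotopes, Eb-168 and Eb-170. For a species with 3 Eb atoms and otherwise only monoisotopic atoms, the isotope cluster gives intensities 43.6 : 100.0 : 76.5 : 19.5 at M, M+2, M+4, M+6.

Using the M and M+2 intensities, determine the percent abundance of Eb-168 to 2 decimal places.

Write p for the Eb-168 fraction. I(M+2)/I(M) = [C(3,1)·p^2·(1−p)] / p^3 = 3·(1−p)/p = 100.0/43.6 = 2.2936
(1−p)/p = 2.2936/3 = 0.7645  ⇒  p = 1/(1 + 0.7645) = 0.5667
Eb-168: 56.67%, Eb-170: 43.33%.

56.67%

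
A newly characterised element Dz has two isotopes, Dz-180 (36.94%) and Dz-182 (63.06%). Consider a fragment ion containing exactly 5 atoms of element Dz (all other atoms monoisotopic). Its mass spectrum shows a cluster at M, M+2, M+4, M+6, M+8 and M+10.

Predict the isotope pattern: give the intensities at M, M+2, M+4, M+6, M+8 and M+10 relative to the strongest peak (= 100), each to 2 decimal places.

The 5 Dz atoms are independent, so intensities follow the terms of (0.3694 + 0.6306)^5.
P(M) = 0.3694^5 = 0.006878
P(M+2) = 5 × 0.3694^4 × 0.6306^1 = 0.058710
P(M+4) = 10 × 0.3694^3 × 0.6306^2 = 0.200447
P(M+6) = 10 × 0.3694^2 × 0.6306^3 = 0.342181
P(M+8) = 5 × 0.3694^1 × 0.6306^4 = 0.292067
P(M+10) = 0.6306^5 = 0.099717
The M+6 peak is largest (0.342181); scaling to 100 gives 2.01 : 17.16 : 58.58 : 100.00 : 85.35 : 29.14.

2.01 : 17.16 : 58.58 : 100.00 : 85.35 : 29.14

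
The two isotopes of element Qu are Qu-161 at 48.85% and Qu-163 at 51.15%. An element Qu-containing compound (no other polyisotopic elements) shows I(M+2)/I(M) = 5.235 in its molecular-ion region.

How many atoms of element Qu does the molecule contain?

5

For n independent Qu atoms, I(M+2)/I(M) = n · (abundance Qu-163) / (abundance Qu-161) = n · 0.5115/0.4885.
n = 5.235 × 0.4885/0.5115 = 5.00 ≈ 5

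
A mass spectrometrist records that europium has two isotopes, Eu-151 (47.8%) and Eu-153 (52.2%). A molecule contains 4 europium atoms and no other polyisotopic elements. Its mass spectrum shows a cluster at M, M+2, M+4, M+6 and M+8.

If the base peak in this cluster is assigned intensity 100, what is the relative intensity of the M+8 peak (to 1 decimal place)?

19.9

(0.478 + 0.522)^4 gives M 0.0522, M+2 0.2280, M+4 0.3735, M+6 0.2720, M+8 0.0742; the largest is M+4.
P(M+4) = C(4,2) × 0.478^2 × 0.522^2 = 6 × 0.228484 × 0.272484 = 0.373549 (base)
P(M+8) = C(4,4) × 0.478^0 × 0.522^4 = 1 × 1.0000 × 0.07424753 = 0.074248
Relative intensity = 0.074248 / 0.373549 × 100 = 19.9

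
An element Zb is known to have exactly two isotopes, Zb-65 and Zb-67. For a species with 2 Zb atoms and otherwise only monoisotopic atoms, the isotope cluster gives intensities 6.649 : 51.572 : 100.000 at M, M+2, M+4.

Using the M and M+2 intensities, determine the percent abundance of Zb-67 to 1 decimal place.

79.5%

Let p = fractional abundance of Zb-65. I(M+2)/I(M) = [C(2,1)·p^1·(1−p)] / p^2 = 2·(1−p)/p = 51.572/6.649 = 7.7564
(1−p)/p = 7.7564/2 = 3.8782  ⇒  p = 1/(1 + 3.8782) = 0.2050
Zb-65: 20.5%, Zb-67: 79.5%.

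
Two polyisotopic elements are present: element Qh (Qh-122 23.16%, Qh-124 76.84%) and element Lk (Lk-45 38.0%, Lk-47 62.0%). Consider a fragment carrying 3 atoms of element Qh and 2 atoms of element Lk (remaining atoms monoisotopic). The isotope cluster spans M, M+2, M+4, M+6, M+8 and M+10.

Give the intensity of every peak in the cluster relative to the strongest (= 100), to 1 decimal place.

Element Qh pattern (n=3): 0.01242269 : 0.12364761 : 0.41023671 : 0.45369299
Element Lk pattern (n=2): 0.1444 : 0.4712 : 0.3844
Convolve the two distributions (both contribute in 2-u steps):
  M: 0.01242269×0.1444 = 0.001794
  M+2: 0.01242269×0.4712 + 0.12364761×0.1444 = 0.023708
  M+4: 0.01242269×0.3844 + 0.12364761×0.4712 + 0.41023671×0.1444 = 0.122276
  M+6: 0.12364761×0.3844 + 0.41023671×0.4712 + 0.45369299×0.1444 = 0.306347
  M+8: 0.41023671×0.3844 + 0.45369299×0.4712 = 0.371475
  M+10: 0.45369299×0.3844 = 0.174400
Scale to base peak (0.371475) = 100: 0.5 : 6.4 : 32.9 : 82.5 : 100.0 : 46.9

0.5 : 6.4 : 32.9 : 82.5 : 100.0 : 46.9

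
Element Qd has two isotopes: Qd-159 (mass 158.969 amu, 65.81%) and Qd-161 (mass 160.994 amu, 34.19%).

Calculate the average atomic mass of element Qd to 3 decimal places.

Ar = Σ fᵢ·mᵢ = 0.6581 × 158.969 + 0.3419 × 160.994
= 104.6175 + 55.0438 = 159.6613 amu

159.661 amu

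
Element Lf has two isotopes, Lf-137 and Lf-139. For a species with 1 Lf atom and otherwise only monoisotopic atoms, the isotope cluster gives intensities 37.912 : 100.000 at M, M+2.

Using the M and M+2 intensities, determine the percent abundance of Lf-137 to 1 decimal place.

If p is the fraction of Lf that is Lf-137, then I(M+2)/I(M) = [C(1,1)·p^0·(1−p)] / p^1 = 1·(1−p)/p = 100.000/37.912 = 2.6377
(1−p)/p = 2.6377/1 = 2.6377  ⇒  p = 1/(1 + 2.6377) = 0.2749
Lf-137: 27.5%, Lf-139: 72.5%.

27.5%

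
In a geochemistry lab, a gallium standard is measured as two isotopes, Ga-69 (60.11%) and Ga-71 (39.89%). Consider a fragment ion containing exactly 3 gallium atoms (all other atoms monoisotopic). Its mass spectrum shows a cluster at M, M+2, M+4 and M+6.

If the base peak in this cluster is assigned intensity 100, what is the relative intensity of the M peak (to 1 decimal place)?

50.2

Binomial terms of (0.6011 + 0.3989)^3: M 0.2172, M+2 0.4324, M+4 0.2869, M+6 0.0635 → M+2 is the base peak.
P(M+2) = C(3,1) × 0.6011^2 × 0.3989^1 = 3 × 0.36132121 × 0.3989 = 0.432393 (base)
P(M) = C(3,0) × 0.6011^3 × 0.3989^0 = 1 × 0.21719018 × 1.0000 = 0.217190
Relative intensity = 0.217190 / 0.432393 × 100 = 50.2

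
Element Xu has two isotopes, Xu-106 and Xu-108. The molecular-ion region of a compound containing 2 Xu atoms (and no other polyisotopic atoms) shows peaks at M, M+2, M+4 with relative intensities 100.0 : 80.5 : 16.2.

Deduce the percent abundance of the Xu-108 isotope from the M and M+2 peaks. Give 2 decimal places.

28.70%

If p is the fraction of Xu that is Xu-106, then I(M+2)/I(M) = [C(2,1)·p^1·(1−p)] / p^2 = 2·(1−p)/p = 80.5/100.0 = 0.8050
(1−p)/p = 0.8050/2 = 0.4025  ⇒  p = 1/(1 + 0.4025) = 0.7130
Xu-106: 71.30%, Xu-108: 28.70%.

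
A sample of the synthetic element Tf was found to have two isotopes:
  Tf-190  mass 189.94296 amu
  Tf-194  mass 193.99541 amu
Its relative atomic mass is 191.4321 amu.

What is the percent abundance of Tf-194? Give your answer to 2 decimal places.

36.75%

Writing the weighted mean with unknown fraction x of Tf-190:
189.94296·x + 193.99541·(1 − x) = 191.4321
(189.94296 − 193.99541)·x = 191.4321 − 193.99541
x = -2.56331 / -4.05245 = 0.63253 → 63.25% Tf-190, 36.75% Tf-194.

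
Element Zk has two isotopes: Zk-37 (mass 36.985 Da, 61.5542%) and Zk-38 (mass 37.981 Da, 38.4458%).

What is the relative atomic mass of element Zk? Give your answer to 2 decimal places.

37.37 Da

Average mass = Σ (abundance × isotope mass) = 0.615542 × 36.985 + 0.384458 × 37.981
= 22.7658 + 14.6021 = 37.3679 Da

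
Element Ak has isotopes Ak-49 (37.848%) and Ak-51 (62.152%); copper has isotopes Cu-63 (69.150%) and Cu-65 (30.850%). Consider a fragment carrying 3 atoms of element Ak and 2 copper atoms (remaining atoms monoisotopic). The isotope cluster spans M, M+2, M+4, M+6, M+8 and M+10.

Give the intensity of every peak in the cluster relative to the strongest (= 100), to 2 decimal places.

Element Ak pattern (n=3): 0.05421617 : 0.26709283 : 0.43860584 : 0.24008516
Copper pattern (n=2): 0.47817225 : 0.4266555 : 0.09517225
Convolve the two distributions (both contribute in 2-u steps):
  M: 0.05421617×0.47817225 = 0.025925
  M+2: 0.05421617×0.4266555 + 0.26709283×0.47817225 = 0.150848
  M+4: 0.05421617×0.09517225 + 0.26709283×0.4266555 + 0.43860584×0.47817225 = 0.328846
  M+6: 0.26709283×0.09517225 + 0.43860584×0.4266555 + 0.24008516×0.47817225 = 0.327355
  M+8: 0.43860584×0.09517225 + 0.24008516×0.4266555 = 0.144177
  M+10: 0.24008516×0.09517225 = 0.022849
Scale to base peak (0.328846) = 100: 7.88 : 45.87 : 100.00 : 99.55 : 43.84 : 6.95

7.88 : 45.87 : 100.00 : 99.55 : 43.84 : 6.95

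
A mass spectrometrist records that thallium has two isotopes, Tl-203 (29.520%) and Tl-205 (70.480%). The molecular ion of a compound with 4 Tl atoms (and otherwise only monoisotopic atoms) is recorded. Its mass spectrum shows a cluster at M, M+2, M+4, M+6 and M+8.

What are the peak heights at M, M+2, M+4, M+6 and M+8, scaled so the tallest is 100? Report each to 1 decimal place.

1.8 : 17.5 : 62.8 : 100.0 : 59.7

Each Tl atom is independently Tl-203 (p = 0.29520) or Tl-205 (q = 0.70480); the cluster is the binomial expansion (p + q)^4.
P(M) = 0.29520^4 = 0.007594
P(M+2) = 4 × 0.29520^3 × 0.70480^1 = 0.072523
P(M+4) = 6 × 0.29520^2 × 0.70480^2 = 0.259726
P(M+6) = 4 × 0.29520^1 × 0.70480^3 = 0.413403
P(M+8) = 0.70480^4 = 0.246754
The M+6 peak is largest (0.413403); scaling to 100 gives 1.8 : 17.5 : 62.8 : 100.0 : 59.7.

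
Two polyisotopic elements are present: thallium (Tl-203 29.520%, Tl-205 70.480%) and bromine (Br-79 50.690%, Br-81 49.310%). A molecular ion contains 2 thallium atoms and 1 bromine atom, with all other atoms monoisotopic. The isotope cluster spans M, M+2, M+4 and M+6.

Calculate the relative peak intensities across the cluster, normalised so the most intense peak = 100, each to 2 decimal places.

9.67 : 55.56 : 100.00 : 53.60

Thallium pattern (n=2): 0.08714304 : 0.41611392 : 0.49674304
Bromine pattern (n=1): 0.5069 : 0.4931
Convolve the two distributions (both contribute in 2-u steps):
  M: 0.08714304×0.5069 = 0.044173
  M+2: 0.08714304×0.4931 + 0.41611392×0.5069 = 0.253898
  M+4: 0.41611392×0.4931 + 0.49674304×0.5069 = 0.456985
  M+6: 0.49674304×0.4931 = 0.244944
Scale to base peak (0.456985) = 100: 9.67 : 55.56 : 100.00 : 53.60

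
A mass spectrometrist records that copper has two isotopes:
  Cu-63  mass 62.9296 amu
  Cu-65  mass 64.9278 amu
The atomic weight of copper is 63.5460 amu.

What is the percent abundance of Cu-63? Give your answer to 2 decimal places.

69.15%

Writing the weighted mean with unknown fraction x of Cu-63:
62.9296·x + 64.9278·(1 − x) = 63.5460
(62.9296 − 64.9278)·x = 63.5460 − 64.9278
x = -1.3818 / -1.9982 = 0.69152 → 69.15% Cu-63, 30.85% Cu-65.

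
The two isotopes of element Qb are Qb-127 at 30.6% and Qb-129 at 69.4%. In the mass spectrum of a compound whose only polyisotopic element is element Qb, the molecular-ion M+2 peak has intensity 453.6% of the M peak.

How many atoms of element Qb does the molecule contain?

2

For n independent Qb atoms, I(M+2)/I(M) = n · (abundance Qb-129) / (abundance Qb-127) = n · 0.694/0.306.
n = 4.536 × 0.306/0.694 = 2.00 ≈ 2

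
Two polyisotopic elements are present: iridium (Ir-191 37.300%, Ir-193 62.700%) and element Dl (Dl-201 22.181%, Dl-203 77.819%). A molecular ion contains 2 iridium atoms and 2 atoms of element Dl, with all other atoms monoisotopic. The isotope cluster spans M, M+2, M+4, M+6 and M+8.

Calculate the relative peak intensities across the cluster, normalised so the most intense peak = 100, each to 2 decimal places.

Iridium pattern (n=2): 0.139129 : 0.467742 : 0.393129
Element Dl pattern (n=2): 0.04919968 : 0.34522065 : 0.60557968
Convolve the two distributions (both contribute in 2-u steps):
  M: 0.139129×0.04919968 = 0.006845
  M+2: 0.139129×0.34522065 + 0.467742×0.04919968 = 0.071043
  M+4: 0.139129×0.60557968 + 0.467742×0.34522065 + 0.393129×0.04919968 = 0.265070
  M+6: 0.467742×0.60557968 + 0.393129×0.34522065 = 0.418971
  M+8: 0.393129×0.60557968 = 0.238071
Scale to base peak (0.418971) = 100: 1.63 : 16.96 : 63.27 : 100.00 : 56.82

1.63 : 16.96 : 63.27 : 100.00 : 56.82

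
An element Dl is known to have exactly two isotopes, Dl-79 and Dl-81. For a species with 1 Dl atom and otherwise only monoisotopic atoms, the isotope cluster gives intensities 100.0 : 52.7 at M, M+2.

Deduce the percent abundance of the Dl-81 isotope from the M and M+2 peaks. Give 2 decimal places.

Let p = fractional abundance of Dl-79. I(M+2)/I(M) = [C(1,1)·p^0·(1−p)] / p^1 = 1·(1−p)/p = 52.7/100.0 = 0.5270
(1−p)/p = 0.5270/1 = 0.5270  ⇒  p = 1/(1 + 0.5270) = 0.6549
Dl-79: 65.49%, Dl-81: 34.51%.

34.51%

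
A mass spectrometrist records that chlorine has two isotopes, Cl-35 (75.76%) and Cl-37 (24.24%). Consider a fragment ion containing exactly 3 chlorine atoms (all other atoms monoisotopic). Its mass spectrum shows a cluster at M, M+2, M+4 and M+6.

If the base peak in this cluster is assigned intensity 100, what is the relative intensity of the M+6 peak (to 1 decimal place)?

Term probabilities: M 0.4348, M+2 0.4174, M+4 0.1335, M+6 0.0142. Base peak = M.
P(M) = C(3,0) × 0.7576^3 × 0.2424^0 = 1 × 0.4348304 × 1.0000 = 0.434830 (base)
P(M+6) = C(3,3) × 0.7576^0 × 0.2424^3 = 1 × 1.0000 × 0.01424288 = 0.014243
Relative intensity = 0.014243 / 0.434830 × 100 = 3.3

3.3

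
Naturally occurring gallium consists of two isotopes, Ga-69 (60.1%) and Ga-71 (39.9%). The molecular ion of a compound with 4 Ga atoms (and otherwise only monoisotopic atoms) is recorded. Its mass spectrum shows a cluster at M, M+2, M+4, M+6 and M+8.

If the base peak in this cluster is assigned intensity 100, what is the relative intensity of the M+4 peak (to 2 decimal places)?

99.58

Binomial terms of (0.601 + 0.399)^4: M 0.1305, M+2 0.3465, M+4 0.3450, M+6 0.1527, M+8 0.0253 → M+2 is the base peak.
P(M+2) = C(4,1) × 0.601^3 × 0.399^1 = 4 × 0.2170818 × 0.3990 = 0.346463 (base)
P(M+4) = C(4,2) × 0.601^2 × 0.399^2 = 6 × 0.361201 × 0.159201 = 0.345021
Relative intensity = 0.345021 / 0.346463 × 100 = 99.58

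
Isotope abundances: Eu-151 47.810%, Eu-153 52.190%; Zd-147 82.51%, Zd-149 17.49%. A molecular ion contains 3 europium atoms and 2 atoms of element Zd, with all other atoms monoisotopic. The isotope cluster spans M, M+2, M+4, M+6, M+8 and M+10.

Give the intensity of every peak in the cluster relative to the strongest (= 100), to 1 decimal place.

Europium pattern (n=3): 0.10928391 : 0.3578871 : 0.39067407 : 0.14215492
Element Zd pattern (n=2): 0.68079001 : 0.28861998 : 0.03059001
Convolve the two distributions (both contribute in 2-u steps):
  M: 0.10928391×0.68079001 = 0.074399
  M+2: 0.10928391×0.28861998 + 0.3578871×0.68079001 = 0.275187
  M+4: 0.10928391×0.03059001 + 0.3578871×0.28861998 + 0.39067407×0.68079001 = 0.372603
  M+6: 0.3578871×0.03059001 + 0.39067407×0.28861998 + 0.14215492×0.68079001 = 0.220482
  M+8: 0.39067407×0.03059001 + 0.14215492×0.28861998 = 0.052979
  M+10: 0.14215492×0.03059001 = 0.004349
Scale to base peak (0.372603) = 100: 20.0 : 73.9 : 100.0 : 59.2 : 14.2 : 1.2

20.0 : 73.9 : 100.0 : 59.2 : 14.2 : 1.2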